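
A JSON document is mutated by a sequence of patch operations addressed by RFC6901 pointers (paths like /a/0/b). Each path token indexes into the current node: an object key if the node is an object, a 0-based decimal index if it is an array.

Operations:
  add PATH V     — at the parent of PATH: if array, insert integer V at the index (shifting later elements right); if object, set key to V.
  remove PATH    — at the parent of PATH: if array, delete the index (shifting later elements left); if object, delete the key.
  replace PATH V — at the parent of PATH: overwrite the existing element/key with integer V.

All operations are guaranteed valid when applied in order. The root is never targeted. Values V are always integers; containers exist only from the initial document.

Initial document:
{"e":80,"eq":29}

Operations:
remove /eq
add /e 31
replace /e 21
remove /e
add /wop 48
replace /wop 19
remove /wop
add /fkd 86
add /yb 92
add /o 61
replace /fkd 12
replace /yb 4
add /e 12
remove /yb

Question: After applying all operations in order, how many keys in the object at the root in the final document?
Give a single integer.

After op 1 (remove /eq): {"e":80}
After op 2 (add /e 31): {"e":31}
After op 3 (replace /e 21): {"e":21}
After op 4 (remove /e): {}
After op 5 (add /wop 48): {"wop":48}
After op 6 (replace /wop 19): {"wop":19}
After op 7 (remove /wop): {}
After op 8 (add /fkd 86): {"fkd":86}
After op 9 (add /yb 92): {"fkd":86,"yb":92}
After op 10 (add /o 61): {"fkd":86,"o":61,"yb":92}
After op 11 (replace /fkd 12): {"fkd":12,"o":61,"yb":92}
After op 12 (replace /yb 4): {"fkd":12,"o":61,"yb":4}
After op 13 (add /e 12): {"e":12,"fkd":12,"o":61,"yb":4}
After op 14 (remove /yb): {"e":12,"fkd":12,"o":61}
Size at the root: 3

Answer: 3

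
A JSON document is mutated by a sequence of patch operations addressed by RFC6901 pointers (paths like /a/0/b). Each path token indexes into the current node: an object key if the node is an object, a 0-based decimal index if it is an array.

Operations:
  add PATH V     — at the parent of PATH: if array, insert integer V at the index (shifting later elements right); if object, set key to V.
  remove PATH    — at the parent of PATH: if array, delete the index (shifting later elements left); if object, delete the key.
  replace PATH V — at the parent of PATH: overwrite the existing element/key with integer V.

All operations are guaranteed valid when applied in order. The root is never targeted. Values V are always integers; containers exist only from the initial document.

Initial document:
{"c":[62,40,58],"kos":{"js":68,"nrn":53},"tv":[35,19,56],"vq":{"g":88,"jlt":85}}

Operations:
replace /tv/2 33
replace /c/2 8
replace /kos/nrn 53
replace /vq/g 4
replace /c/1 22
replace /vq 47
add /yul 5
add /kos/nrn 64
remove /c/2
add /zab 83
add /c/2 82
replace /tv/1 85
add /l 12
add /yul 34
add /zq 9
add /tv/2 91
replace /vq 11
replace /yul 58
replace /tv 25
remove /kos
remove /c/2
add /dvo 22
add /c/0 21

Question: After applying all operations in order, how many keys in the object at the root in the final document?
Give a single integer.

Answer: 8

Derivation:
After op 1 (replace /tv/2 33): {"c":[62,40,58],"kos":{"js":68,"nrn":53},"tv":[35,19,33],"vq":{"g":88,"jlt":85}}
After op 2 (replace /c/2 8): {"c":[62,40,8],"kos":{"js":68,"nrn":53},"tv":[35,19,33],"vq":{"g":88,"jlt":85}}
After op 3 (replace /kos/nrn 53): {"c":[62,40,8],"kos":{"js":68,"nrn":53},"tv":[35,19,33],"vq":{"g":88,"jlt":85}}
After op 4 (replace /vq/g 4): {"c":[62,40,8],"kos":{"js":68,"nrn":53},"tv":[35,19,33],"vq":{"g":4,"jlt":85}}
After op 5 (replace /c/1 22): {"c":[62,22,8],"kos":{"js":68,"nrn":53},"tv":[35,19,33],"vq":{"g":4,"jlt":85}}
After op 6 (replace /vq 47): {"c":[62,22,8],"kos":{"js":68,"nrn":53},"tv":[35,19,33],"vq":47}
After op 7 (add /yul 5): {"c":[62,22,8],"kos":{"js":68,"nrn":53},"tv":[35,19,33],"vq":47,"yul":5}
After op 8 (add /kos/nrn 64): {"c":[62,22,8],"kos":{"js":68,"nrn":64},"tv":[35,19,33],"vq":47,"yul":5}
After op 9 (remove /c/2): {"c":[62,22],"kos":{"js":68,"nrn":64},"tv":[35,19,33],"vq":47,"yul":5}
After op 10 (add /zab 83): {"c":[62,22],"kos":{"js":68,"nrn":64},"tv":[35,19,33],"vq":47,"yul":5,"zab":83}
After op 11 (add /c/2 82): {"c":[62,22,82],"kos":{"js":68,"nrn":64},"tv":[35,19,33],"vq":47,"yul":5,"zab":83}
After op 12 (replace /tv/1 85): {"c":[62,22,82],"kos":{"js":68,"nrn":64},"tv":[35,85,33],"vq":47,"yul":5,"zab":83}
After op 13 (add /l 12): {"c":[62,22,82],"kos":{"js":68,"nrn":64},"l":12,"tv":[35,85,33],"vq":47,"yul":5,"zab":83}
After op 14 (add /yul 34): {"c":[62,22,82],"kos":{"js":68,"nrn":64},"l":12,"tv":[35,85,33],"vq":47,"yul":34,"zab":83}
After op 15 (add /zq 9): {"c":[62,22,82],"kos":{"js":68,"nrn":64},"l":12,"tv":[35,85,33],"vq":47,"yul":34,"zab":83,"zq":9}
After op 16 (add /tv/2 91): {"c":[62,22,82],"kos":{"js":68,"nrn":64},"l":12,"tv":[35,85,91,33],"vq":47,"yul":34,"zab":83,"zq":9}
After op 17 (replace /vq 11): {"c":[62,22,82],"kos":{"js":68,"nrn":64},"l":12,"tv":[35,85,91,33],"vq":11,"yul":34,"zab":83,"zq":9}
After op 18 (replace /yul 58): {"c":[62,22,82],"kos":{"js":68,"nrn":64},"l":12,"tv":[35,85,91,33],"vq":11,"yul":58,"zab":83,"zq":9}
After op 19 (replace /tv 25): {"c":[62,22,82],"kos":{"js":68,"nrn":64},"l":12,"tv":25,"vq":11,"yul":58,"zab":83,"zq":9}
After op 20 (remove /kos): {"c":[62,22,82],"l":12,"tv":25,"vq":11,"yul":58,"zab":83,"zq":9}
After op 21 (remove /c/2): {"c":[62,22],"l":12,"tv":25,"vq":11,"yul":58,"zab":83,"zq":9}
After op 22 (add /dvo 22): {"c":[62,22],"dvo":22,"l":12,"tv":25,"vq":11,"yul":58,"zab":83,"zq":9}
After op 23 (add /c/0 21): {"c":[21,62,22],"dvo":22,"l":12,"tv":25,"vq":11,"yul":58,"zab":83,"zq":9}
Size at the root: 8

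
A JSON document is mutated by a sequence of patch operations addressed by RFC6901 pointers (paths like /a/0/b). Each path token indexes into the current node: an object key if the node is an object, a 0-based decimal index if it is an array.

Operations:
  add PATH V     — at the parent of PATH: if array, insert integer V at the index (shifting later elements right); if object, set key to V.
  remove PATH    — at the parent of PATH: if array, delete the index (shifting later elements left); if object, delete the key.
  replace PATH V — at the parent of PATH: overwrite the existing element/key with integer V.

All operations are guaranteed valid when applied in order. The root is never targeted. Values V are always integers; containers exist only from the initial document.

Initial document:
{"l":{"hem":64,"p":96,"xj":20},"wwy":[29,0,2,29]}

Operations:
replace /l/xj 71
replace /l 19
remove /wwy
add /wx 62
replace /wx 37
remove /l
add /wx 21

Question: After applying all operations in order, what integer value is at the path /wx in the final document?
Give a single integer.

After op 1 (replace /l/xj 71): {"l":{"hem":64,"p":96,"xj":71},"wwy":[29,0,2,29]}
After op 2 (replace /l 19): {"l":19,"wwy":[29,0,2,29]}
After op 3 (remove /wwy): {"l":19}
After op 4 (add /wx 62): {"l":19,"wx":62}
After op 5 (replace /wx 37): {"l":19,"wx":37}
After op 6 (remove /l): {"wx":37}
After op 7 (add /wx 21): {"wx":21}
Value at /wx: 21

Answer: 21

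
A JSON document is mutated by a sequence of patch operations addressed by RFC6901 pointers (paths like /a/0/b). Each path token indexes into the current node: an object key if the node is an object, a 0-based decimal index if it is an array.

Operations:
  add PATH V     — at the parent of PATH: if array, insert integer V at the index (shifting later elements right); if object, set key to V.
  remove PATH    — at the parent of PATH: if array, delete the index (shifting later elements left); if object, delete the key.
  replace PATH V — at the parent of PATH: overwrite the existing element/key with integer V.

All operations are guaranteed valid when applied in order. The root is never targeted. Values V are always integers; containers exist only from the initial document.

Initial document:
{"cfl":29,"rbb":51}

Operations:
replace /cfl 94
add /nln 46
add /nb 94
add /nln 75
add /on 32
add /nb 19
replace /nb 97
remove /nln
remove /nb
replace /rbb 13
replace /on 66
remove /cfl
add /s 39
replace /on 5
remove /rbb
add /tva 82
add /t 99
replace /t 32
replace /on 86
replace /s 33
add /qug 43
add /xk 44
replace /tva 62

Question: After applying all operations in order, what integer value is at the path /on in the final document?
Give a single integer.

Answer: 86

Derivation:
After op 1 (replace /cfl 94): {"cfl":94,"rbb":51}
After op 2 (add /nln 46): {"cfl":94,"nln":46,"rbb":51}
After op 3 (add /nb 94): {"cfl":94,"nb":94,"nln":46,"rbb":51}
After op 4 (add /nln 75): {"cfl":94,"nb":94,"nln":75,"rbb":51}
After op 5 (add /on 32): {"cfl":94,"nb":94,"nln":75,"on":32,"rbb":51}
After op 6 (add /nb 19): {"cfl":94,"nb":19,"nln":75,"on":32,"rbb":51}
After op 7 (replace /nb 97): {"cfl":94,"nb":97,"nln":75,"on":32,"rbb":51}
After op 8 (remove /nln): {"cfl":94,"nb":97,"on":32,"rbb":51}
After op 9 (remove /nb): {"cfl":94,"on":32,"rbb":51}
After op 10 (replace /rbb 13): {"cfl":94,"on":32,"rbb":13}
After op 11 (replace /on 66): {"cfl":94,"on":66,"rbb":13}
After op 12 (remove /cfl): {"on":66,"rbb":13}
After op 13 (add /s 39): {"on":66,"rbb":13,"s":39}
After op 14 (replace /on 5): {"on":5,"rbb":13,"s":39}
After op 15 (remove /rbb): {"on":5,"s":39}
After op 16 (add /tva 82): {"on":5,"s":39,"tva":82}
After op 17 (add /t 99): {"on":5,"s":39,"t":99,"tva":82}
After op 18 (replace /t 32): {"on":5,"s":39,"t":32,"tva":82}
After op 19 (replace /on 86): {"on":86,"s":39,"t":32,"tva":82}
After op 20 (replace /s 33): {"on":86,"s":33,"t":32,"tva":82}
After op 21 (add /qug 43): {"on":86,"qug":43,"s":33,"t":32,"tva":82}
After op 22 (add /xk 44): {"on":86,"qug":43,"s":33,"t":32,"tva":82,"xk":44}
After op 23 (replace /tva 62): {"on":86,"qug":43,"s":33,"t":32,"tva":62,"xk":44}
Value at /on: 86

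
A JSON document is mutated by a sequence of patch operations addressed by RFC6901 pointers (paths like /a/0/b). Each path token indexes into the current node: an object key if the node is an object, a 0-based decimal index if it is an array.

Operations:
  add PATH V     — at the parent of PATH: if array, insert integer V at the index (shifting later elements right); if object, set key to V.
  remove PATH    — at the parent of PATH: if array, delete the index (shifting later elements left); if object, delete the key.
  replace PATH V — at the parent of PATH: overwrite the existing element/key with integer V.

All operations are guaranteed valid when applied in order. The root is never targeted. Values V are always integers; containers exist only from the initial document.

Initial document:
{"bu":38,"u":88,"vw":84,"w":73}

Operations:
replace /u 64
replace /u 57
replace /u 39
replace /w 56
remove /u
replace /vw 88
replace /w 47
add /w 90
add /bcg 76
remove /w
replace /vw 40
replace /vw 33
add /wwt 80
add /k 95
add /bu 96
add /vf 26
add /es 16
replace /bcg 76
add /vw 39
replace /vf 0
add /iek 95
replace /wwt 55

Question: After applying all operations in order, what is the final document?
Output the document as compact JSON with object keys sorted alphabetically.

Answer: {"bcg":76,"bu":96,"es":16,"iek":95,"k":95,"vf":0,"vw":39,"wwt":55}

Derivation:
After op 1 (replace /u 64): {"bu":38,"u":64,"vw":84,"w":73}
After op 2 (replace /u 57): {"bu":38,"u":57,"vw":84,"w":73}
After op 3 (replace /u 39): {"bu":38,"u":39,"vw":84,"w":73}
After op 4 (replace /w 56): {"bu":38,"u":39,"vw":84,"w":56}
After op 5 (remove /u): {"bu":38,"vw":84,"w":56}
After op 6 (replace /vw 88): {"bu":38,"vw":88,"w":56}
After op 7 (replace /w 47): {"bu":38,"vw":88,"w":47}
After op 8 (add /w 90): {"bu":38,"vw":88,"w":90}
After op 9 (add /bcg 76): {"bcg":76,"bu":38,"vw":88,"w":90}
After op 10 (remove /w): {"bcg":76,"bu":38,"vw":88}
After op 11 (replace /vw 40): {"bcg":76,"bu":38,"vw":40}
After op 12 (replace /vw 33): {"bcg":76,"bu":38,"vw":33}
After op 13 (add /wwt 80): {"bcg":76,"bu":38,"vw":33,"wwt":80}
After op 14 (add /k 95): {"bcg":76,"bu":38,"k":95,"vw":33,"wwt":80}
After op 15 (add /bu 96): {"bcg":76,"bu":96,"k":95,"vw":33,"wwt":80}
After op 16 (add /vf 26): {"bcg":76,"bu":96,"k":95,"vf":26,"vw":33,"wwt":80}
After op 17 (add /es 16): {"bcg":76,"bu":96,"es":16,"k":95,"vf":26,"vw":33,"wwt":80}
After op 18 (replace /bcg 76): {"bcg":76,"bu":96,"es":16,"k":95,"vf":26,"vw":33,"wwt":80}
After op 19 (add /vw 39): {"bcg":76,"bu":96,"es":16,"k":95,"vf":26,"vw":39,"wwt":80}
After op 20 (replace /vf 0): {"bcg":76,"bu":96,"es":16,"k":95,"vf":0,"vw":39,"wwt":80}
After op 21 (add /iek 95): {"bcg":76,"bu":96,"es":16,"iek":95,"k":95,"vf":0,"vw":39,"wwt":80}
After op 22 (replace /wwt 55): {"bcg":76,"bu":96,"es":16,"iek":95,"k":95,"vf":0,"vw":39,"wwt":55}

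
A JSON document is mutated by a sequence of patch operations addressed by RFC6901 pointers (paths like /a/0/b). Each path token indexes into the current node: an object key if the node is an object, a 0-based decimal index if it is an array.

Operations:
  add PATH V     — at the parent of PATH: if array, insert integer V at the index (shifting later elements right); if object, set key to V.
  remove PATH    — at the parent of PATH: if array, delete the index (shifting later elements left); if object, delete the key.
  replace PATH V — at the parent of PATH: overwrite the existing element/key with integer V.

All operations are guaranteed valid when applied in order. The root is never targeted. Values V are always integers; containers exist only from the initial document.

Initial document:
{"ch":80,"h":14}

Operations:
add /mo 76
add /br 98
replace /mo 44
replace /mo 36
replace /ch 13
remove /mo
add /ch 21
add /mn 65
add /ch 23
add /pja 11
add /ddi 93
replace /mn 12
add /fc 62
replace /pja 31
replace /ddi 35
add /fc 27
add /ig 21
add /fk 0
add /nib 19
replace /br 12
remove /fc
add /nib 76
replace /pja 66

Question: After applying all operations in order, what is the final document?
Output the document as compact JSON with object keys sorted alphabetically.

After op 1 (add /mo 76): {"ch":80,"h":14,"mo":76}
After op 2 (add /br 98): {"br":98,"ch":80,"h":14,"mo":76}
After op 3 (replace /mo 44): {"br":98,"ch":80,"h":14,"mo":44}
After op 4 (replace /mo 36): {"br":98,"ch":80,"h":14,"mo":36}
After op 5 (replace /ch 13): {"br":98,"ch":13,"h":14,"mo":36}
After op 6 (remove /mo): {"br":98,"ch":13,"h":14}
After op 7 (add /ch 21): {"br":98,"ch":21,"h":14}
After op 8 (add /mn 65): {"br":98,"ch":21,"h":14,"mn":65}
After op 9 (add /ch 23): {"br":98,"ch":23,"h":14,"mn":65}
After op 10 (add /pja 11): {"br":98,"ch":23,"h":14,"mn":65,"pja":11}
After op 11 (add /ddi 93): {"br":98,"ch":23,"ddi":93,"h":14,"mn":65,"pja":11}
After op 12 (replace /mn 12): {"br":98,"ch":23,"ddi":93,"h":14,"mn":12,"pja":11}
After op 13 (add /fc 62): {"br":98,"ch":23,"ddi":93,"fc":62,"h":14,"mn":12,"pja":11}
After op 14 (replace /pja 31): {"br":98,"ch":23,"ddi":93,"fc":62,"h":14,"mn":12,"pja":31}
After op 15 (replace /ddi 35): {"br":98,"ch":23,"ddi":35,"fc":62,"h":14,"mn":12,"pja":31}
After op 16 (add /fc 27): {"br":98,"ch":23,"ddi":35,"fc":27,"h":14,"mn":12,"pja":31}
After op 17 (add /ig 21): {"br":98,"ch":23,"ddi":35,"fc":27,"h":14,"ig":21,"mn":12,"pja":31}
After op 18 (add /fk 0): {"br":98,"ch":23,"ddi":35,"fc":27,"fk":0,"h":14,"ig":21,"mn":12,"pja":31}
After op 19 (add /nib 19): {"br":98,"ch":23,"ddi":35,"fc":27,"fk":0,"h":14,"ig":21,"mn":12,"nib":19,"pja":31}
After op 20 (replace /br 12): {"br":12,"ch":23,"ddi":35,"fc":27,"fk":0,"h":14,"ig":21,"mn":12,"nib":19,"pja":31}
After op 21 (remove /fc): {"br":12,"ch":23,"ddi":35,"fk":0,"h":14,"ig":21,"mn":12,"nib":19,"pja":31}
After op 22 (add /nib 76): {"br":12,"ch":23,"ddi":35,"fk":0,"h":14,"ig":21,"mn":12,"nib":76,"pja":31}
After op 23 (replace /pja 66): {"br":12,"ch":23,"ddi":35,"fk":0,"h":14,"ig":21,"mn":12,"nib":76,"pja":66}

Answer: {"br":12,"ch":23,"ddi":35,"fk":0,"h":14,"ig":21,"mn":12,"nib":76,"pja":66}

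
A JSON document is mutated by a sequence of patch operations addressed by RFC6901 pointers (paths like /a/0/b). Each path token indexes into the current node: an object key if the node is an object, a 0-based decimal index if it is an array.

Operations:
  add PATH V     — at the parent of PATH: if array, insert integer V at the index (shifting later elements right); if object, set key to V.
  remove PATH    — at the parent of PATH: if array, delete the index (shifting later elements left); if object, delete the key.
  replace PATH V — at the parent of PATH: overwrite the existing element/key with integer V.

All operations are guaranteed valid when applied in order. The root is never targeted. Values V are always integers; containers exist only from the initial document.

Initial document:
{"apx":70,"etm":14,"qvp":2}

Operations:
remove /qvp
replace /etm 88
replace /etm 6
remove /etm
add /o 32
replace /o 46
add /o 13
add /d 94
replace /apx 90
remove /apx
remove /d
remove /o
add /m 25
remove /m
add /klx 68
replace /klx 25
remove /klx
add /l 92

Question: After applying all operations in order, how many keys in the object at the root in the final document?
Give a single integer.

Answer: 1

Derivation:
After op 1 (remove /qvp): {"apx":70,"etm":14}
After op 2 (replace /etm 88): {"apx":70,"etm":88}
After op 3 (replace /etm 6): {"apx":70,"etm":6}
After op 4 (remove /etm): {"apx":70}
After op 5 (add /o 32): {"apx":70,"o":32}
After op 6 (replace /o 46): {"apx":70,"o":46}
After op 7 (add /o 13): {"apx":70,"o":13}
After op 8 (add /d 94): {"apx":70,"d":94,"o":13}
After op 9 (replace /apx 90): {"apx":90,"d":94,"o":13}
After op 10 (remove /apx): {"d":94,"o":13}
After op 11 (remove /d): {"o":13}
After op 12 (remove /o): {}
After op 13 (add /m 25): {"m":25}
After op 14 (remove /m): {}
After op 15 (add /klx 68): {"klx":68}
After op 16 (replace /klx 25): {"klx":25}
After op 17 (remove /klx): {}
After op 18 (add /l 92): {"l":92}
Size at the root: 1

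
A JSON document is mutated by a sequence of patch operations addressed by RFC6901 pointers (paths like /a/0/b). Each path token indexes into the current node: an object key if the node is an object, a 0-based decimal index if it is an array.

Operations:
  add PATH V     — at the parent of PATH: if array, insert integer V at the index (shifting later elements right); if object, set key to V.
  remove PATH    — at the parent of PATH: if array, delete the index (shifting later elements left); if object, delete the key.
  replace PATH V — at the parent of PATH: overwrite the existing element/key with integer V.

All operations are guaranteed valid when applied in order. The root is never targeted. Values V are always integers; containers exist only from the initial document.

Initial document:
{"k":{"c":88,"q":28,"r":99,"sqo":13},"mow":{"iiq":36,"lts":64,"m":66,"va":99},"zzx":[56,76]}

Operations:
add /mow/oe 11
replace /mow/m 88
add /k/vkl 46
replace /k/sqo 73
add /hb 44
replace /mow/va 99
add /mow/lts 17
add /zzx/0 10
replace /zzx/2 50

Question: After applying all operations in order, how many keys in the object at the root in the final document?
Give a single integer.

After op 1 (add /mow/oe 11): {"k":{"c":88,"q":28,"r":99,"sqo":13},"mow":{"iiq":36,"lts":64,"m":66,"oe":11,"va":99},"zzx":[56,76]}
After op 2 (replace /mow/m 88): {"k":{"c":88,"q":28,"r":99,"sqo":13},"mow":{"iiq":36,"lts":64,"m":88,"oe":11,"va":99},"zzx":[56,76]}
After op 3 (add /k/vkl 46): {"k":{"c":88,"q":28,"r":99,"sqo":13,"vkl":46},"mow":{"iiq":36,"lts":64,"m":88,"oe":11,"va":99},"zzx":[56,76]}
After op 4 (replace /k/sqo 73): {"k":{"c":88,"q":28,"r":99,"sqo":73,"vkl":46},"mow":{"iiq":36,"lts":64,"m":88,"oe":11,"va":99},"zzx":[56,76]}
After op 5 (add /hb 44): {"hb":44,"k":{"c":88,"q":28,"r":99,"sqo":73,"vkl":46},"mow":{"iiq":36,"lts":64,"m":88,"oe":11,"va":99},"zzx":[56,76]}
After op 6 (replace /mow/va 99): {"hb":44,"k":{"c":88,"q":28,"r":99,"sqo":73,"vkl":46},"mow":{"iiq":36,"lts":64,"m":88,"oe":11,"va":99},"zzx":[56,76]}
After op 7 (add /mow/lts 17): {"hb":44,"k":{"c":88,"q":28,"r":99,"sqo":73,"vkl":46},"mow":{"iiq":36,"lts":17,"m":88,"oe":11,"va":99},"zzx":[56,76]}
After op 8 (add /zzx/0 10): {"hb":44,"k":{"c":88,"q":28,"r":99,"sqo":73,"vkl":46},"mow":{"iiq":36,"lts":17,"m":88,"oe":11,"va":99},"zzx":[10,56,76]}
After op 9 (replace /zzx/2 50): {"hb":44,"k":{"c":88,"q":28,"r":99,"sqo":73,"vkl":46},"mow":{"iiq":36,"lts":17,"m":88,"oe":11,"va":99},"zzx":[10,56,50]}
Size at the root: 4

Answer: 4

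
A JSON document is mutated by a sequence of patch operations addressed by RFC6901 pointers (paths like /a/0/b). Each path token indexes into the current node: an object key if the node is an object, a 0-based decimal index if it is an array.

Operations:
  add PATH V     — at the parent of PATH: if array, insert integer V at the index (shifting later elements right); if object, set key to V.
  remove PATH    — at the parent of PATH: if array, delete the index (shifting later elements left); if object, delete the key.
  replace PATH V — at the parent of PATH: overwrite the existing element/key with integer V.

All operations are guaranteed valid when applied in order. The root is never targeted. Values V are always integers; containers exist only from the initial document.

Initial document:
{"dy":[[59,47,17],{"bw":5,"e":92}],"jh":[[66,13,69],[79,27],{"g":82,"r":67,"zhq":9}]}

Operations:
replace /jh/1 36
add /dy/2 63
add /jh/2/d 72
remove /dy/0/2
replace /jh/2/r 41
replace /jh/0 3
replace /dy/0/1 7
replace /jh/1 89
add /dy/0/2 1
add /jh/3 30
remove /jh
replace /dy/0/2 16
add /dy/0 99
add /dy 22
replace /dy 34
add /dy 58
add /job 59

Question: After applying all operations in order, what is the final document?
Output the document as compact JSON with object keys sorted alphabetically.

After op 1 (replace /jh/1 36): {"dy":[[59,47,17],{"bw":5,"e":92}],"jh":[[66,13,69],36,{"g":82,"r":67,"zhq":9}]}
After op 2 (add /dy/2 63): {"dy":[[59,47,17],{"bw":5,"e":92},63],"jh":[[66,13,69],36,{"g":82,"r":67,"zhq":9}]}
After op 3 (add /jh/2/d 72): {"dy":[[59,47,17],{"bw":5,"e":92},63],"jh":[[66,13,69],36,{"d":72,"g":82,"r":67,"zhq":9}]}
After op 4 (remove /dy/0/2): {"dy":[[59,47],{"bw":5,"e":92},63],"jh":[[66,13,69],36,{"d":72,"g":82,"r":67,"zhq":9}]}
After op 5 (replace /jh/2/r 41): {"dy":[[59,47],{"bw":5,"e":92},63],"jh":[[66,13,69],36,{"d":72,"g":82,"r":41,"zhq":9}]}
After op 6 (replace /jh/0 3): {"dy":[[59,47],{"bw":5,"e":92},63],"jh":[3,36,{"d":72,"g":82,"r":41,"zhq":9}]}
After op 7 (replace /dy/0/1 7): {"dy":[[59,7],{"bw":5,"e":92},63],"jh":[3,36,{"d":72,"g":82,"r":41,"zhq":9}]}
After op 8 (replace /jh/1 89): {"dy":[[59,7],{"bw":5,"e":92},63],"jh":[3,89,{"d":72,"g":82,"r":41,"zhq":9}]}
After op 9 (add /dy/0/2 1): {"dy":[[59,7,1],{"bw":5,"e":92},63],"jh":[3,89,{"d":72,"g":82,"r":41,"zhq":9}]}
After op 10 (add /jh/3 30): {"dy":[[59,7,1],{"bw":5,"e":92},63],"jh":[3,89,{"d":72,"g":82,"r":41,"zhq":9},30]}
After op 11 (remove /jh): {"dy":[[59,7,1],{"bw":5,"e":92},63]}
After op 12 (replace /dy/0/2 16): {"dy":[[59,7,16],{"bw":5,"e":92},63]}
After op 13 (add /dy/0 99): {"dy":[99,[59,7,16],{"bw":5,"e":92},63]}
After op 14 (add /dy 22): {"dy":22}
After op 15 (replace /dy 34): {"dy":34}
After op 16 (add /dy 58): {"dy":58}
After op 17 (add /job 59): {"dy":58,"job":59}

Answer: {"dy":58,"job":59}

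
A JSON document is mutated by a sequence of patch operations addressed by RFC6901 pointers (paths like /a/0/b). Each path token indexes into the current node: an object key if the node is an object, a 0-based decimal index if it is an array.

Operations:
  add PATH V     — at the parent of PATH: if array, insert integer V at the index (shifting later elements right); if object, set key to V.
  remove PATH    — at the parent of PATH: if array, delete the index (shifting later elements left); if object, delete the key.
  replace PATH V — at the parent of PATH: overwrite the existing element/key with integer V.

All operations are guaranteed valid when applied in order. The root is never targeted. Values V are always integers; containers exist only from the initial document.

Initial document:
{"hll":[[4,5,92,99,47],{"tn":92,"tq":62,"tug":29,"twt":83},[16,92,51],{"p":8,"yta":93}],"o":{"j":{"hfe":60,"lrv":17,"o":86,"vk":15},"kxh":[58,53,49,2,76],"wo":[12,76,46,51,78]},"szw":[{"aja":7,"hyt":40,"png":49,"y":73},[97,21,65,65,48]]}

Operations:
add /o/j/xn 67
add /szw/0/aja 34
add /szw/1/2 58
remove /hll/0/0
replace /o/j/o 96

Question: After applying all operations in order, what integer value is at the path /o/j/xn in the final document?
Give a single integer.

Answer: 67

Derivation:
After op 1 (add /o/j/xn 67): {"hll":[[4,5,92,99,47],{"tn":92,"tq":62,"tug":29,"twt":83},[16,92,51],{"p":8,"yta":93}],"o":{"j":{"hfe":60,"lrv":17,"o":86,"vk":15,"xn":67},"kxh":[58,53,49,2,76],"wo":[12,76,46,51,78]},"szw":[{"aja":7,"hyt":40,"png":49,"y":73},[97,21,65,65,48]]}
After op 2 (add /szw/0/aja 34): {"hll":[[4,5,92,99,47],{"tn":92,"tq":62,"tug":29,"twt":83},[16,92,51],{"p":8,"yta":93}],"o":{"j":{"hfe":60,"lrv":17,"o":86,"vk":15,"xn":67},"kxh":[58,53,49,2,76],"wo":[12,76,46,51,78]},"szw":[{"aja":34,"hyt":40,"png":49,"y":73},[97,21,65,65,48]]}
After op 3 (add /szw/1/2 58): {"hll":[[4,5,92,99,47],{"tn":92,"tq":62,"tug":29,"twt":83},[16,92,51],{"p":8,"yta":93}],"o":{"j":{"hfe":60,"lrv":17,"o":86,"vk":15,"xn":67},"kxh":[58,53,49,2,76],"wo":[12,76,46,51,78]},"szw":[{"aja":34,"hyt":40,"png":49,"y":73},[97,21,58,65,65,48]]}
After op 4 (remove /hll/0/0): {"hll":[[5,92,99,47],{"tn":92,"tq":62,"tug":29,"twt":83},[16,92,51],{"p":8,"yta":93}],"o":{"j":{"hfe":60,"lrv":17,"o":86,"vk":15,"xn":67},"kxh":[58,53,49,2,76],"wo":[12,76,46,51,78]},"szw":[{"aja":34,"hyt":40,"png":49,"y":73},[97,21,58,65,65,48]]}
After op 5 (replace /o/j/o 96): {"hll":[[5,92,99,47],{"tn":92,"tq":62,"tug":29,"twt":83},[16,92,51],{"p":8,"yta":93}],"o":{"j":{"hfe":60,"lrv":17,"o":96,"vk":15,"xn":67},"kxh":[58,53,49,2,76],"wo":[12,76,46,51,78]},"szw":[{"aja":34,"hyt":40,"png":49,"y":73},[97,21,58,65,65,48]]}
Value at /o/j/xn: 67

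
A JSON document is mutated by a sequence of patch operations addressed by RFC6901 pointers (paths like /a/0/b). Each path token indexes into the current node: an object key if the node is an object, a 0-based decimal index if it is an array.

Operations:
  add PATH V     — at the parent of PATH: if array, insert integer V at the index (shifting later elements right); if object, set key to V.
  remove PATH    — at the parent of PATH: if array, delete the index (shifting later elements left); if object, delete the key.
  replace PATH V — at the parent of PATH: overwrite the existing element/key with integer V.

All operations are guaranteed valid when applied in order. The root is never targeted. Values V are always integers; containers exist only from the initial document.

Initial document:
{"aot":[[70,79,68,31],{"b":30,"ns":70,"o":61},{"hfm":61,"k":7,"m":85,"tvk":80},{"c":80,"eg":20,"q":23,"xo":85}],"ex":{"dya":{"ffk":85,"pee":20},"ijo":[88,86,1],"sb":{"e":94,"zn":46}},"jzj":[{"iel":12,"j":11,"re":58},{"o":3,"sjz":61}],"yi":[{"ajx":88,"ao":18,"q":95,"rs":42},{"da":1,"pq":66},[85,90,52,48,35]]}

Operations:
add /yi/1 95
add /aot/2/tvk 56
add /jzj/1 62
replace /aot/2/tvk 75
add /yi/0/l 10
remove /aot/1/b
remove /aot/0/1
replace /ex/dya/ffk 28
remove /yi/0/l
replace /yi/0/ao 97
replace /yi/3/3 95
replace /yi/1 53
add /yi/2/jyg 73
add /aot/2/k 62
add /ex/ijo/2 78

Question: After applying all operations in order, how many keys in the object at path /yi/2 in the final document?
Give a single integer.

After op 1 (add /yi/1 95): {"aot":[[70,79,68,31],{"b":30,"ns":70,"o":61},{"hfm":61,"k":7,"m":85,"tvk":80},{"c":80,"eg":20,"q":23,"xo":85}],"ex":{"dya":{"ffk":85,"pee":20},"ijo":[88,86,1],"sb":{"e":94,"zn":46}},"jzj":[{"iel":12,"j":11,"re":58},{"o":3,"sjz":61}],"yi":[{"ajx":88,"ao":18,"q":95,"rs":42},95,{"da":1,"pq":66},[85,90,52,48,35]]}
After op 2 (add /aot/2/tvk 56): {"aot":[[70,79,68,31],{"b":30,"ns":70,"o":61},{"hfm":61,"k":7,"m":85,"tvk":56},{"c":80,"eg":20,"q":23,"xo":85}],"ex":{"dya":{"ffk":85,"pee":20},"ijo":[88,86,1],"sb":{"e":94,"zn":46}},"jzj":[{"iel":12,"j":11,"re":58},{"o":3,"sjz":61}],"yi":[{"ajx":88,"ao":18,"q":95,"rs":42},95,{"da":1,"pq":66},[85,90,52,48,35]]}
After op 3 (add /jzj/1 62): {"aot":[[70,79,68,31],{"b":30,"ns":70,"o":61},{"hfm":61,"k":7,"m":85,"tvk":56},{"c":80,"eg":20,"q":23,"xo":85}],"ex":{"dya":{"ffk":85,"pee":20},"ijo":[88,86,1],"sb":{"e":94,"zn":46}},"jzj":[{"iel":12,"j":11,"re":58},62,{"o":3,"sjz":61}],"yi":[{"ajx":88,"ao":18,"q":95,"rs":42},95,{"da":1,"pq":66},[85,90,52,48,35]]}
After op 4 (replace /aot/2/tvk 75): {"aot":[[70,79,68,31],{"b":30,"ns":70,"o":61},{"hfm":61,"k":7,"m":85,"tvk":75},{"c":80,"eg":20,"q":23,"xo":85}],"ex":{"dya":{"ffk":85,"pee":20},"ijo":[88,86,1],"sb":{"e":94,"zn":46}},"jzj":[{"iel":12,"j":11,"re":58},62,{"o":3,"sjz":61}],"yi":[{"ajx":88,"ao":18,"q":95,"rs":42},95,{"da":1,"pq":66},[85,90,52,48,35]]}
After op 5 (add /yi/0/l 10): {"aot":[[70,79,68,31],{"b":30,"ns":70,"o":61},{"hfm":61,"k":7,"m":85,"tvk":75},{"c":80,"eg":20,"q":23,"xo":85}],"ex":{"dya":{"ffk":85,"pee":20},"ijo":[88,86,1],"sb":{"e":94,"zn":46}},"jzj":[{"iel":12,"j":11,"re":58},62,{"o":3,"sjz":61}],"yi":[{"ajx":88,"ao":18,"l":10,"q":95,"rs":42},95,{"da":1,"pq":66},[85,90,52,48,35]]}
After op 6 (remove /aot/1/b): {"aot":[[70,79,68,31],{"ns":70,"o":61},{"hfm":61,"k":7,"m":85,"tvk":75},{"c":80,"eg":20,"q":23,"xo":85}],"ex":{"dya":{"ffk":85,"pee":20},"ijo":[88,86,1],"sb":{"e":94,"zn":46}},"jzj":[{"iel":12,"j":11,"re":58},62,{"o":3,"sjz":61}],"yi":[{"ajx":88,"ao":18,"l":10,"q":95,"rs":42},95,{"da":1,"pq":66},[85,90,52,48,35]]}
After op 7 (remove /aot/0/1): {"aot":[[70,68,31],{"ns":70,"o":61},{"hfm":61,"k":7,"m":85,"tvk":75},{"c":80,"eg":20,"q":23,"xo":85}],"ex":{"dya":{"ffk":85,"pee":20},"ijo":[88,86,1],"sb":{"e":94,"zn":46}},"jzj":[{"iel":12,"j":11,"re":58},62,{"o":3,"sjz":61}],"yi":[{"ajx":88,"ao":18,"l":10,"q":95,"rs":42},95,{"da":1,"pq":66},[85,90,52,48,35]]}
After op 8 (replace /ex/dya/ffk 28): {"aot":[[70,68,31],{"ns":70,"o":61},{"hfm":61,"k":7,"m":85,"tvk":75},{"c":80,"eg":20,"q":23,"xo":85}],"ex":{"dya":{"ffk":28,"pee":20},"ijo":[88,86,1],"sb":{"e":94,"zn":46}},"jzj":[{"iel":12,"j":11,"re":58},62,{"o":3,"sjz":61}],"yi":[{"ajx":88,"ao":18,"l":10,"q":95,"rs":42},95,{"da":1,"pq":66},[85,90,52,48,35]]}
After op 9 (remove /yi/0/l): {"aot":[[70,68,31],{"ns":70,"o":61},{"hfm":61,"k":7,"m":85,"tvk":75},{"c":80,"eg":20,"q":23,"xo":85}],"ex":{"dya":{"ffk":28,"pee":20},"ijo":[88,86,1],"sb":{"e":94,"zn":46}},"jzj":[{"iel":12,"j":11,"re":58},62,{"o":3,"sjz":61}],"yi":[{"ajx":88,"ao":18,"q":95,"rs":42},95,{"da":1,"pq":66},[85,90,52,48,35]]}
After op 10 (replace /yi/0/ao 97): {"aot":[[70,68,31],{"ns":70,"o":61},{"hfm":61,"k":7,"m":85,"tvk":75},{"c":80,"eg":20,"q":23,"xo":85}],"ex":{"dya":{"ffk":28,"pee":20},"ijo":[88,86,1],"sb":{"e":94,"zn":46}},"jzj":[{"iel":12,"j":11,"re":58},62,{"o":3,"sjz":61}],"yi":[{"ajx":88,"ao":97,"q":95,"rs":42},95,{"da":1,"pq":66},[85,90,52,48,35]]}
After op 11 (replace /yi/3/3 95): {"aot":[[70,68,31],{"ns":70,"o":61},{"hfm":61,"k":7,"m":85,"tvk":75},{"c":80,"eg":20,"q":23,"xo":85}],"ex":{"dya":{"ffk":28,"pee":20},"ijo":[88,86,1],"sb":{"e":94,"zn":46}},"jzj":[{"iel":12,"j":11,"re":58},62,{"o":3,"sjz":61}],"yi":[{"ajx":88,"ao":97,"q":95,"rs":42},95,{"da":1,"pq":66},[85,90,52,95,35]]}
After op 12 (replace /yi/1 53): {"aot":[[70,68,31],{"ns":70,"o":61},{"hfm":61,"k":7,"m":85,"tvk":75},{"c":80,"eg":20,"q":23,"xo":85}],"ex":{"dya":{"ffk":28,"pee":20},"ijo":[88,86,1],"sb":{"e":94,"zn":46}},"jzj":[{"iel":12,"j":11,"re":58},62,{"o":3,"sjz":61}],"yi":[{"ajx":88,"ao":97,"q":95,"rs":42},53,{"da":1,"pq":66},[85,90,52,95,35]]}
After op 13 (add /yi/2/jyg 73): {"aot":[[70,68,31],{"ns":70,"o":61},{"hfm":61,"k":7,"m":85,"tvk":75},{"c":80,"eg":20,"q":23,"xo":85}],"ex":{"dya":{"ffk":28,"pee":20},"ijo":[88,86,1],"sb":{"e":94,"zn":46}},"jzj":[{"iel":12,"j":11,"re":58},62,{"o":3,"sjz":61}],"yi":[{"ajx":88,"ao":97,"q":95,"rs":42},53,{"da":1,"jyg":73,"pq":66},[85,90,52,95,35]]}
After op 14 (add /aot/2/k 62): {"aot":[[70,68,31],{"ns":70,"o":61},{"hfm":61,"k":62,"m":85,"tvk":75},{"c":80,"eg":20,"q":23,"xo":85}],"ex":{"dya":{"ffk":28,"pee":20},"ijo":[88,86,1],"sb":{"e":94,"zn":46}},"jzj":[{"iel":12,"j":11,"re":58},62,{"o":3,"sjz":61}],"yi":[{"ajx":88,"ao":97,"q":95,"rs":42},53,{"da":1,"jyg":73,"pq":66},[85,90,52,95,35]]}
After op 15 (add /ex/ijo/2 78): {"aot":[[70,68,31],{"ns":70,"o":61},{"hfm":61,"k":62,"m":85,"tvk":75},{"c":80,"eg":20,"q":23,"xo":85}],"ex":{"dya":{"ffk":28,"pee":20},"ijo":[88,86,78,1],"sb":{"e":94,"zn":46}},"jzj":[{"iel":12,"j":11,"re":58},62,{"o":3,"sjz":61}],"yi":[{"ajx":88,"ao":97,"q":95,"rs":42},53,{"da":1,"jyg":73,"pq":66},[85,90,52,95,35]]}
Size at path /yi/2: 3

Answer: 3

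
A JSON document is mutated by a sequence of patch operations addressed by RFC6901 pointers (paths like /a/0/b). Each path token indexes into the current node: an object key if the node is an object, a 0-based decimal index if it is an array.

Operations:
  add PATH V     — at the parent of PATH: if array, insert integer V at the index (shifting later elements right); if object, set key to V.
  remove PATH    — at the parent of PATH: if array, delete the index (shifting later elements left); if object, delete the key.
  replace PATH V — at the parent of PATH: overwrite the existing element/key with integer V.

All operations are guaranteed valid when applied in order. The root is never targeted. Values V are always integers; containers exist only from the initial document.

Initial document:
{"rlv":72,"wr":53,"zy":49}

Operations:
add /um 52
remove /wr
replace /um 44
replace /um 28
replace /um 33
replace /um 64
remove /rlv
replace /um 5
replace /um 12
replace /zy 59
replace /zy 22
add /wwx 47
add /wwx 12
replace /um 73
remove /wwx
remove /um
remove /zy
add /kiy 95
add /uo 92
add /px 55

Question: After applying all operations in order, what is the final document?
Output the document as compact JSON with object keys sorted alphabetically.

Answer: {"kiy":95,"px":55,"uo":92}

Derivation:
After op 1 (add /um 52): {"rlv":72,"um":52,"wr":53,"zy":49}
After op 2 (remove /wr): {"rlv":72,"um":52,"zy":49}
After op 3 (replace /um 44): {"rlv":72,"um":44,"zy":49}
After op 4 (replace /um 28): {"rlv":72,"um":28,"zy":49}
After op 5 (replace /um 33): {"rlv":72,"um":33,"zy":49}
After op 6 (replace /um 64): {"rlv":72,"um":64,"zy":49}
After op 7 (remove /rlv): {"um":64,"zy":49}
After op 8 (replace /um 5): {"um":5,"zy":49}
After op 9 (replace /um 12): {"um":12,"zy":49}
After op 10 (replace /zy 59): {"um":12,"zy":59}
After op 11 (replace /zy 22): {"um":12,"zy":22}
After op 12 (add /wwx 47): {"um":12,"wwx":47,"zy":22}
After op 13 (add /wwx 12): {"um":12,"wwx":12,"zy":22}
After op 14 (replace /um 73): {"um":73,"wwx":12,"zy":22}
After op 15 (remove /wwx): {"um":73,"zy":22}
After op 16 (remove /um): {"zy":22}
After op 17 (remove /zy): {}
After op 18 (add /kiy 95): {"kiy":95}
After op 19 (add /uo 92): {"kiy":95,"uo":92}
After op 20 (add /px 55): {"kiy":95,"px":55,"uo":92}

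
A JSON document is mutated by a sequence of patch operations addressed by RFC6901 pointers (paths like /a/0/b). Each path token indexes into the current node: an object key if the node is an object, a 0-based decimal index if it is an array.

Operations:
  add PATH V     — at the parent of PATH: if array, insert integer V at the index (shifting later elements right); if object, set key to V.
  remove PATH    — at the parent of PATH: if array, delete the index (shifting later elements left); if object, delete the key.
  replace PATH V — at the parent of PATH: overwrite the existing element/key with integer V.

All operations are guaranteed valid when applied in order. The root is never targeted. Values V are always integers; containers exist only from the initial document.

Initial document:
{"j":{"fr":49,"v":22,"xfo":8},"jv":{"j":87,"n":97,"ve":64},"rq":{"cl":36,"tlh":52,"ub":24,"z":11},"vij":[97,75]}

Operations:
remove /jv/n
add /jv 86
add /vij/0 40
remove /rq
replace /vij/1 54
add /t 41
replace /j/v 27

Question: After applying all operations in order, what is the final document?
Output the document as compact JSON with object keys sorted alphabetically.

Answer: {"j":{"fr":49,"v":27,"xfo":8},"jv":86,"t":41,"vij":[40,54,75]}

Derivation:
After op 1 (remove /jv/n): {"j":{"fr":49,"v":22,"xfo":8},"jv":{"j":87,"ve":64},"rq":{"cl":36,"tlh":52,"ub":24,"z":11},"vij":[97,75]}
After op 2 (add /jv 86): {"j":{"fr":49,"v":22,"xfo":8},"jv":86,"rq":{"cl":36,"tlh":52,"ub":24,"z":11},"vij":[97,75]}
After op 3 (add /vij/0 40): {"j":{"fr":49,"v":22,"xfo":8},"jv":86,"rq":{"cl":36,"tlh":52,"ub":24,"z":11},"vij":[40,97,75]}
After op 4 (remove /rq): {"j":{"fr":49,"v":22,"xfo":8},"jv":86,"vij":[40,97,75]}
After op 5 (replace /vij/1 54): {"j":{"fr":49,"v":22,"xfo":8},"jv":86,"vij":[40,54,75]}
After op 6 (add /t 41): {"j":{"fr":49,"v":22,"xfo":8},"jv":86,"t":41,"vij":[40,54,75]}
After op 7 (replace /j/v 27): {"j":{"fr":49,"v":27,"xfo":8},"jv":86,"t":41,"vij":[40,54,75]}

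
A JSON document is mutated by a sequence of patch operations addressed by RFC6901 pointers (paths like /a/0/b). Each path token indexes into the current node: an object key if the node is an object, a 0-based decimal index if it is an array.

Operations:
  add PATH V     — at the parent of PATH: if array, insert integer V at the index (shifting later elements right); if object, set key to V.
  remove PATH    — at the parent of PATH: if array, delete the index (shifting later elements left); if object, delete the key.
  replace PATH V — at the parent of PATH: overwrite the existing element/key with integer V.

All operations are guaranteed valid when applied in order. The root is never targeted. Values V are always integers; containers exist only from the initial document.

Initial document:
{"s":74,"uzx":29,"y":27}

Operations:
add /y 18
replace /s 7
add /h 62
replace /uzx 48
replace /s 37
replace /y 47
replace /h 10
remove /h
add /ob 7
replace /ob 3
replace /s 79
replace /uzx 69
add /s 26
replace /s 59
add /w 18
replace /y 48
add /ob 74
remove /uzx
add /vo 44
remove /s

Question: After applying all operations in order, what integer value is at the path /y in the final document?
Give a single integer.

Answer: 48

Derivation:
After op 1 (add /y 18): {"s":74,"uzx":29,"y":18}
After op 2 (replace /s 7): {"s":7,"uzx":29,"y":18}
After op 3 (add /h 62): {"h":62,"s":7,"uzx":29,"y":18}
After op 4 (replace /uzx 48): {"h":62,"s":7,"uzx":48,"y":18}
After op 5 (replace /s 37): {"h":62,"s":37,"uzx":48,"y":18}
After op 6 (replace /y 47): {"h":62,"s":37,"uzx":48,"y":47}
After op 7 (replace /h 10): {"h":10,"s":37,"uzx":48,"y":47}
After op 8 (remove /h): {"s":37,"uzx":48,"y":47}
After op 9 (add /ob 7): {"ob":7,"s":37,"uzx":48,"y":47}
After op 10 (replace /ob 3): {"ob":3,"s":37,"uzx":48,"y":47}
After op 11 (replace /s 79): {"ob":3,"s":79,"uzx":48,"y":47}
After op 12 (replace /uzx 69): {"ob":3,"s":79,"uzx":69,"y":47}
After op 13 (add /s 26): {"ob":3,"s":26,"uzx":69,"y":47}
After op 14 (replace /s 59): {"ob":3,"s":59,"uzx":69,"y":47}
After op 15 (add /w 18): {"ob":3,"s":59,"uzx":69,"w":18,"y":47}
After op 16 (replace /y 48): {"ob":3,"s":59,"uzx":69,"w":18,"y":48}
After op 17 (add /ob 74): {"ob":74,"s":59,"uzx":69,"w":18,"y":48}
After op 18 (remove /uzx): {"ob":74,"s":59,"w":18,"y":48}
After op 19 (add /vo 44): {"ob":74,"s":59,"vo":44,"w":18,"y":48}
After op 20 (remove /s): {"ob":74,"vo":44,"w":18,"y":48}
Value at /y: 48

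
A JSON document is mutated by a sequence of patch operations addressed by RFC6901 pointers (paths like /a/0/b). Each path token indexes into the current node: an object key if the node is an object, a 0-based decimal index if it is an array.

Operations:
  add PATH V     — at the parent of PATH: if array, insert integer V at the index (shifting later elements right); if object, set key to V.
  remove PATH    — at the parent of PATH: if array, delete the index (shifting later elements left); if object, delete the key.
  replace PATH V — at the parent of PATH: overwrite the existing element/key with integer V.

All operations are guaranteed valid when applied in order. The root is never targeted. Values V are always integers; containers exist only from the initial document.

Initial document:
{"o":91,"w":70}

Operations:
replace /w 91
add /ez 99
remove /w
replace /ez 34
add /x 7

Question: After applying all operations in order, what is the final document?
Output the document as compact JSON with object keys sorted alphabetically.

Answer: {"ez":34,"o":91,"x":7}

Derivation:
After op 1 (replace /w 91): {"o":91,"w":91}
After op 2 (add /ez 99): {"ez":99,"o":91,"w":91}
After op 3 (remove /w): {"ez":99,"o":91}
After op 4 (replace /ez 34): {"ez":34,"o":91}
After op 5 (add /x 7): {"ez":34,"o":91,"x":7}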